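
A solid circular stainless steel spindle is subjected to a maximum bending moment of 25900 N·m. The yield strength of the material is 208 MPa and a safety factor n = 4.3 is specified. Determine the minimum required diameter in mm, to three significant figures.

σ_allow = 208/4.3 = 48.37 MPa.
For a solid circular section σ = 32M/(πd³), so d³ = 32M/(π σ_allow) = 32×2.5900×10^7/(π×48.37) = 5.454×10^6 mm³.
d = 176.0 mm.

d = 176 mm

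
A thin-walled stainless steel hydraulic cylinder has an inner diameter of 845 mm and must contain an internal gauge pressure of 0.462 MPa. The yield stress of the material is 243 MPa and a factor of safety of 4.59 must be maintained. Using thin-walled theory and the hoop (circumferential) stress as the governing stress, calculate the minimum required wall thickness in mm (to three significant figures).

t = 3.69 mm

σ_allow = 243/4.59 = 52.94 MPa.
Hoop stress σ_h = pD/(2t), so t = pD/(2σ_allow) = 0.462×845/(2×52.94) = 3.687 mm.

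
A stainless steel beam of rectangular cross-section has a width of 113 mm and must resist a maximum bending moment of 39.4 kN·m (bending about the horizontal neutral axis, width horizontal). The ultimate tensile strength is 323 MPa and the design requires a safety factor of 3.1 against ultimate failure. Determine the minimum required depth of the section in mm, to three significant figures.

σ_allow = 323/3.1 = 104.2 MPa.
For a rectangular section σ = 6M/(bh²), so h² = 6M/(b σ_allow) = 6×3.9400×10^7/(113×104.2) = 20080 mm².
h = 141.7 mm.

h = 142 mm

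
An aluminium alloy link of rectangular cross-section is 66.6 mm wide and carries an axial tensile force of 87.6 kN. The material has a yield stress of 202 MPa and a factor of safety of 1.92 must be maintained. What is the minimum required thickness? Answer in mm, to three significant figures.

σ_allow = 202/1.92 = 105.2 MPa.
Required area A = F/σ_allow = 87600/105.2 = 832.6 mm².
t = A/w = 832.6/66.6 = 12.50 mm.

t = 12.5 mm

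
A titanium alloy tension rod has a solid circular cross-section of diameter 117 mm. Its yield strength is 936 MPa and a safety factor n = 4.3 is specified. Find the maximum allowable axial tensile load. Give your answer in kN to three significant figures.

σ_allow = 936/4.3 = 217.7 MPa.
A = πd²/4 = π×117²/4 = 10750 mm².
F_allow = σ_allow × A = 217.7×10750 = 2.340×10^6 N.

F_allow = 2340 kN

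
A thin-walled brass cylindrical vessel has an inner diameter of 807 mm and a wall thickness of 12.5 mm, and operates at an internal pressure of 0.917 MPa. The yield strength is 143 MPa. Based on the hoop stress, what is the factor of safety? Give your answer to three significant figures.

σ_h = pD/(2t) = 0.917×807/(2×12.5) = 29.60 MPa.
n = 143/29.60 = 4.831.

n = 4.83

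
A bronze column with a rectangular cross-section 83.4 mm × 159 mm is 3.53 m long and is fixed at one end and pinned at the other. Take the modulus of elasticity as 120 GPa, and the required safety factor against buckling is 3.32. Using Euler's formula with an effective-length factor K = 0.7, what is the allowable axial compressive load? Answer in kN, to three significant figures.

P_allow = 449 kN

Buckling occurs about the weak axis: I_min = h·b³/12 = 159×83.4³/12 = 7.686×10^6 mm⁴ (b = 83.4 mm is the smaller dimension).
Effective length L_e = KL = 0.7×3.53 m = 2471 mm.
Euler critical load P_cr = π²EI/L_e² = π²×120000×7.686×10^6/2471² = 1.491×10^6 N.
P_allow = P_cr/n = 1.491×10^6/3.32 = 449100 N.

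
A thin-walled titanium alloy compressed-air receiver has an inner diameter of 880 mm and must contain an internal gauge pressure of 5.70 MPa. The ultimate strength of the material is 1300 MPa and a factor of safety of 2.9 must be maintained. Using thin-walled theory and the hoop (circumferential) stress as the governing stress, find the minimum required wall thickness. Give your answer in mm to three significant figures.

σ_allow = 1300/2.9 = 448.3 MPa.
Hoop stress σ_h = pD/(2t), so t = pD/(2σ_allow) = 5.70×880/(2×448.3) = 5.595 mm.

t = 5.59 mm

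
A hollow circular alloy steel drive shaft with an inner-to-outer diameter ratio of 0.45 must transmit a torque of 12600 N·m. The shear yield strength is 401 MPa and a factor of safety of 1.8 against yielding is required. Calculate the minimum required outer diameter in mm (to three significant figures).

d_o = 67.0 mm

τ_allow = 401/1.8 = 222.8 MPa.
For a hollow shaft τ = 16T/[πd_o³(1−k⁴)] with k = 0.45, so 1−k⁴ = 0.9590.
d_o³ = 16T/[π τ_allow (1−k⁴)] = 16×1.2600×10^7/(π×222.8×0.9590) = 300400 mm³.
d_o = 66.97 mm.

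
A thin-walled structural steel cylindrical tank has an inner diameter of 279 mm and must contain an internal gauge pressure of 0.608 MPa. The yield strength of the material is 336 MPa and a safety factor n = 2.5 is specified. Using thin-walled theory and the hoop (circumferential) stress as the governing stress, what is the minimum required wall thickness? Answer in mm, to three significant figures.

t = 0.631 mm

σ_allow = 336/2.5 = 134.4 MPa.
Hoop stress σ_h = pD/(2t), so t = pD/(2σ_allow) = 0.608×279/(2×134.4) = 0.6311 mm.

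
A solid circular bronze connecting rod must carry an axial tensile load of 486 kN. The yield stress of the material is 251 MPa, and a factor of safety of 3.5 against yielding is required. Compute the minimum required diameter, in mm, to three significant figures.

Allowable stress σ_allow = 251/3.5 = 71.71 MPa.
Required area A = F/σ_allow = 486000/71.71 = 6777 mm².
A = πd²/4 → d = √(4A/π) = 92.89 mm.

d = 92.9 mm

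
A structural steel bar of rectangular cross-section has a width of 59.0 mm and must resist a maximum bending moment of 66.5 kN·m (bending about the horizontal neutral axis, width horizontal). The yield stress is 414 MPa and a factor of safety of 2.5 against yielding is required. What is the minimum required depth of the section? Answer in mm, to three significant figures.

h = 202 mm

σ_allow = 414/2.5 = 165.6 MPa.
For a rectangular section σ = 6M/(bh²), so h² = 6M/(b σ_allow) = 6×6.6500×10^7/(59.0×165.6) = 40840 mm².
h = 202.1 mm.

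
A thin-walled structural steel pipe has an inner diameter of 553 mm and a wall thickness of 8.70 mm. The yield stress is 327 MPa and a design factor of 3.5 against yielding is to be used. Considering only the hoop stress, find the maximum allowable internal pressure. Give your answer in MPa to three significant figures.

p_allow = 2.94 MPa

σ_allow = 327/3.5 = 93.43 MPa.
σ_h = pD/(2t) → p_allow = 2σ_allow t/D = 2×93.43×8.70/553 = 2.940 MPa.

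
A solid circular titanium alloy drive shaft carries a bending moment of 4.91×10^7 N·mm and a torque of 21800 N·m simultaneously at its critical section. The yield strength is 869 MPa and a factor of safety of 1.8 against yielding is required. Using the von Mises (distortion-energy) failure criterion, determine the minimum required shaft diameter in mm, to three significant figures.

d = 104 mm

σ_allow = σ_y/n = 869/1.8 = 482.8 MPa.
For a solid shaft σ_b = 32M/(πd³) and τ = 16T/(πd³), so the von Mises stress is σ' = (16/πd³)·√(4M²+3T²).
√(4M²+3T²) = √(4×(4.910×10^7)² + 3×(2.180×10^7)²) = 1.052×10^8 N·mm.
d³ = 16×1.052×10^8/(π×482.8) = 1.110×10^6 mm³.
d = 103.5 mm.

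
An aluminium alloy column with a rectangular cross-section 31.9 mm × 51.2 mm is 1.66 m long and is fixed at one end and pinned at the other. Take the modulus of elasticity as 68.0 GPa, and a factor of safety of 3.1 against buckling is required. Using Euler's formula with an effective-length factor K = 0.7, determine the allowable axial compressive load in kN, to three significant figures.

P_allow = 22.2 kN

Buckling occurs about the weak axis: I_min = h·b³/12 = 51.2×31.9³/12 = 138500 mm⁴ (b = 31.9 mm is the smaller dimension).
Effective length L_e = KL = 0.7×1.66 m = 1162 mm.
Euler critical load P_cr = π²EI/L_e² = π²×68000×138500/1162² = 68840 N.
P_allow = P_cr/n = 68840/3.1 = 22210 N.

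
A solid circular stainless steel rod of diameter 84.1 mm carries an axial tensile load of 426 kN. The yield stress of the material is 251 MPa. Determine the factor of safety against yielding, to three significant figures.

A = πd²/4 = 5555 mm².
σ = F/A = 426000/5555 = 76.69 MPa.
n = 251/76.69 = 3.273.

n = 3.27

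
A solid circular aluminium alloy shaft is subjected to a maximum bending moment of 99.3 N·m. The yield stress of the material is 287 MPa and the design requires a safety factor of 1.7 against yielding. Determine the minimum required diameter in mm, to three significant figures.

d = 18.2 mm

σ_allow = 287/1.7 = 168.8 MPa.
For a solid circular section σ = 32M/(πd³), so d³ = 32M/(π σ_allow) = 32×99300/(π×168.8) = 5991 mm³.
d = 18.16 mm.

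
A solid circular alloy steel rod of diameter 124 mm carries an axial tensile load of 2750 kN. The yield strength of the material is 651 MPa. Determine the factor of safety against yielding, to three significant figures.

n = 2.86

A = πd²/4 = 12080 mm².
σ = F/A = 2750000/12080 = 227.7 MPa.
n = 651/227.7 = 2.859.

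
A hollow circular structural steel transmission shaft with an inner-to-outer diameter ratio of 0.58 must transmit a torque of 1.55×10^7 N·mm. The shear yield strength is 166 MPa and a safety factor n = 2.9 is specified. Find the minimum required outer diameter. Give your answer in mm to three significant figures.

τ_allow = 166/2.9 = 57.24 MPa.
For a hollow shaft τ = 16T/[πd_o³(1−k⁴)] with k = 0.58, so 1−k⁴ = 0.8868.
d_o³ = 16T/[π τ_allow (1−k⁴)] = 16×1.5500×10^7/(π×57.24×0.8868) = 1.555×10^6 mm³.
d_o = 115.9 mm.

d_o = 116 mm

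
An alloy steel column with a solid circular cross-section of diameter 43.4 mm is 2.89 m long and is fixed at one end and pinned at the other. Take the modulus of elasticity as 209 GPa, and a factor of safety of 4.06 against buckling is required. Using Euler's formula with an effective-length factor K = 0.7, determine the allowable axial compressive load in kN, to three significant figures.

P_allow = 21.6 kN

I = πd⁴/64 = π×43.4⁴/64 = 174200 mm⁴.
Effective length L_e = KL = 0.7×2.89 m = 2023 mm.
Euler critical load P_cr = π²EI/L_e² = π²×209000×174200/2023² = 87780 N.
P_allow = P_cr/n = 87780/4.06 = 21620 N.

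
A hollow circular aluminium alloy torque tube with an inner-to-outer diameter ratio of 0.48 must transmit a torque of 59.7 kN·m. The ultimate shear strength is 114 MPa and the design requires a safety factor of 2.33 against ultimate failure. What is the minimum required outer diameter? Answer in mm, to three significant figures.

τ_allow = 114/2.33 = 48.93 MPa.
For a hollow shaft τ = 16T/[πd_o³(1−k⁴)] with k = 0.48, so 1−k⁴ = 0.9469.
d_o³ = 16T/[π τ_allow (1−k⁴)] = 16×5.9700×10^7/(π×48.93×0.9469) = 6.563×10^6 mm³.
d_o = 187.2 mm.

d_o = 187 mm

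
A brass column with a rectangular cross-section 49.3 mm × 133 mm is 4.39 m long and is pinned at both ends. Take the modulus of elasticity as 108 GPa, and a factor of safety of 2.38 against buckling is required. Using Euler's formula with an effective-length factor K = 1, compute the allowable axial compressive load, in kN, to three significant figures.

Buckling occurs about the weak axis: I_min = h·b³/12 = 133×49.3³/12 = 1.328×10^6 mm⁴ (b = 49.3 mm is the smaller dimension).
Effective length L_e = KL = 1×4.39 m = 4390 mm.
Euler critical load P_cr = π²EI/L_e² = π²×108000×1.328×10^6/4390² = 73450 N.
P_allow = P_cr/n = 73450/2.38 = 30860 N.

P_allow = 30.9 kN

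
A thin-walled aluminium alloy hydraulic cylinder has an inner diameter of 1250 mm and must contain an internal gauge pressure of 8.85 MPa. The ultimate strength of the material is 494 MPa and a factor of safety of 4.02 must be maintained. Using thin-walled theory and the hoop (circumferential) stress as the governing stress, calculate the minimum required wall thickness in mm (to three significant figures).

t = 45.0 mm

σ_allow = 494/4.02 = 122.9 MPa.
Hoop stress σ_h = pD/(2t), so t = pD/(2σ_allow) = 8.85×1250/(2×122.9) = 45.01 mm.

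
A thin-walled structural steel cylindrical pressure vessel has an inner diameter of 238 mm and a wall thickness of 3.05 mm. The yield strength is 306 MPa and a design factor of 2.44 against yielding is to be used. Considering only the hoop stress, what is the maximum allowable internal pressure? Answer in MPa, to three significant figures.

σ_allow = 306/2.44 = 125.4 MPa.
σ_h = pD/(2t) → p_allow = 2σ_allow t/D = 2×125.4×3.05/238 = 3.214 MPa.

p_allow = 3.21 MPa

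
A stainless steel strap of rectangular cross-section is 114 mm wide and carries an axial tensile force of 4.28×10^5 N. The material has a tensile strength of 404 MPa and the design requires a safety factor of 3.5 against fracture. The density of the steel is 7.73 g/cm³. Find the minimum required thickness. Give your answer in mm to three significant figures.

t = 32.5 mm

σ_allow = 404/3.5 = 115.4 MPa.
Required area A = F/σ_allow = 428000/115.4 = 3708 mm².
t = A/w = 3708/114 = 32.53 mm.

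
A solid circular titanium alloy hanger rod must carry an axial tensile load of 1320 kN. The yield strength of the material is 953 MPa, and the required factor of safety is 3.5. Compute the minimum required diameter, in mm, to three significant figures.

Allowable stress σ_allow = 953/3.5 = 272.3 MPa.
Required area A = F/σ_allow = 1320000/272.3 = 4848 mm².
A = πd²/4 → d = √(4A/π) = 78.57 mm.

d = 78.6 mm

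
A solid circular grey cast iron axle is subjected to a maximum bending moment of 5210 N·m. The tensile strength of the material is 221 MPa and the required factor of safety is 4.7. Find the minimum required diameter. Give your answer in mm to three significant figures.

σ_allow = 221/4.7 = 47.02 MPa.
For a solid circular section σ = 32M/(πd³), so d³ = 32M/(π σ_allow) = 32×5210000/(π×47.02) = 1.129×10^6 mm³.
d = 104.1 mm.

d = 104 mm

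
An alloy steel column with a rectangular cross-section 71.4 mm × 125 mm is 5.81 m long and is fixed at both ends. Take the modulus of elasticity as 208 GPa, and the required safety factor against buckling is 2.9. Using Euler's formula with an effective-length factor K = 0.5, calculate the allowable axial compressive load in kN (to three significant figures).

P_allow = 318 kN

Buckling occurs about the weak axis: I_min = h·b³/12 = 125×71.4³/12 = 3.792×10^6 mm⁴ (b = 71.4 mm is the smaller dimension).
Effective length L_e = KL = 0.5×5.81 m = 2905 mm.
Euler critical load P_cr = π²EI/L_e² = π²×208000×3.792×10^6/2905² = 922300 N.
P_allow = P_cr/n = 922300/2.9 = 318100 N.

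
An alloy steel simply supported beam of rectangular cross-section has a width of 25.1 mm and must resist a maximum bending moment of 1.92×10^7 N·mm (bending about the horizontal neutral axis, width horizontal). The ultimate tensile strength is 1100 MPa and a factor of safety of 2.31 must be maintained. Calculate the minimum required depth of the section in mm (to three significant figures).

σ_allow = 1100/2.31 = 476.2 MPa.
For a rectangular section σ = 6M/(bh²), so h² = 6M/(b σ_allow) = 6×1.9200×10^7/(25.1×476.2) = 9638 mm².
h = 98.17 mm.

h = 98.2 mm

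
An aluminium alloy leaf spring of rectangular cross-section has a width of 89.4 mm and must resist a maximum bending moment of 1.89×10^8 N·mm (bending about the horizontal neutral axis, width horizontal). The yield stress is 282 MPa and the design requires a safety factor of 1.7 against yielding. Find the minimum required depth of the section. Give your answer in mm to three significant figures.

h = 277 mm

σ_allow = 282/1.7 = 165.9 MPa.
For a rectangular section σ = 6M/(bh²), so h² = 6M/(b σ_allow) = 6×1.8900×10^8/(89.4×165.9) = 76470 mm².
h = 276.5 mm.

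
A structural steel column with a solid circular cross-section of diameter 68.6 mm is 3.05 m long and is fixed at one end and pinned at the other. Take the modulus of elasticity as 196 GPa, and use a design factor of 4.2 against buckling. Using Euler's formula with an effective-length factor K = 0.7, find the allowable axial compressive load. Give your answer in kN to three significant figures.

I = πd⁴/64 = π×68.6⁴/64 = 1.087×10^6 mm⁴.
Effective length L_e = KL = 0.7×3.05 m = 2135 mm.
Euler critical load P_cr = π²EI/L_e² = π²×196000×1.087×10^6/2135² = 461300 N.
P_allow = P_cr/n = 461300/4.2 = 109800 N.

P_allow = 110 kN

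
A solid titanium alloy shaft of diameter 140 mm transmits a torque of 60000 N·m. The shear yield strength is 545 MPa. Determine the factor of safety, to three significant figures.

n = 4.89

τ = 16T/(πd³) = 16×6.0000×10^7/(π×140³) = 111.4 MPa.
n = τ_limit/τ = 545/111.4 = 4.894.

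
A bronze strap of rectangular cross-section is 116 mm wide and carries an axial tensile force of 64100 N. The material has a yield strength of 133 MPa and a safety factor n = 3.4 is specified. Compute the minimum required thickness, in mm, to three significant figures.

σ_allow = 133/3.4 = 39.12 MPa.
Required area A = F/σ_allow = 64100/39.12 = 1639 mm².
t = A/w = 1639/116 = 14.13 mm.

t = 14.1 mm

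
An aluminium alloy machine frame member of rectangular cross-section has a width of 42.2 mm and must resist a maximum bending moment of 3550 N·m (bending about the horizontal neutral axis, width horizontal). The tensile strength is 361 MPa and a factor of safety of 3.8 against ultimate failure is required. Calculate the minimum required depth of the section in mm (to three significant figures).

σ_allow = 361/3.8 = 95.00 MPa.
For a rectangular section σ = 6M/(bh²), so h² = 6M/(b σ_allow) = 6×3550000/(42.2×95.00) = 5313 mm².
h = 72.89 mm.

h = 72.9 mm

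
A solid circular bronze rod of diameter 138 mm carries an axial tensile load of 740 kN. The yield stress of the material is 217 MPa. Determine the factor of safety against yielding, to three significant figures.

n = 4.39

A = πd²/4 = 14960 mm².
σ = F/A = 740000/14960 = 49.47 MPa.
n = 217/49.47 = 4.386.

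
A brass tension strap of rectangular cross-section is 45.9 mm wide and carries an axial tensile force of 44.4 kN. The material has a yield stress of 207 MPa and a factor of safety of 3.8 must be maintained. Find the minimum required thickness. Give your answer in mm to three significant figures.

t = 17.8 mm

σ_allow = 207/3.8 = 54.47 MPa.
Required area A = F/σ_allow = 44400/54.47 = 815.1 mm².
t = A/w = 815.1/45.9 = 17.76 mm.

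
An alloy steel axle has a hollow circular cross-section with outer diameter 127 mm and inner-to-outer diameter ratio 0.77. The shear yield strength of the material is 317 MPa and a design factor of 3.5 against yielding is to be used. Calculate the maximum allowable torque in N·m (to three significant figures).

T_allow = 23600 N·m

τ_allow = 317/3.5 = 90.57 MPa.
For a hollow shaft T_allow = τ_allow·πd_o³(1−k⁴)/16 with 1−k⁴ = 0.6485, so πd_o³(1−k⁴)/16 = 260800 mm³.
T_allow = 90.57×260800 = 2.362×10^7 N·mm = 23620 N·m.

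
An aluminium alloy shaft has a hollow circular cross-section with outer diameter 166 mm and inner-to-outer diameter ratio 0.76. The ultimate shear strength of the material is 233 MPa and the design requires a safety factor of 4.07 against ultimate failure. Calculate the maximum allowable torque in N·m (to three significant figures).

τ_allow = 233/4.07 = 57.25 MPa.
For a hollow shaft T_allow = τ_allow·πd_o³(1−k⁴)/16 with 1−k⁴ = 0.6664, so πd_o³(1−k⁴)/16 = 598500 mm³.
T_allow = 57.25×598500 = 3.426×10^7 N·mm = 34260 N·m.

T_allow = 34300 N·m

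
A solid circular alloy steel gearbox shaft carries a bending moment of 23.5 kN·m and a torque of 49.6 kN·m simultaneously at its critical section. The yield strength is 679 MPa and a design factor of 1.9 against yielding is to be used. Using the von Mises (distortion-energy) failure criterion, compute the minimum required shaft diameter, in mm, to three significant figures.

d = 112 mm

σ_allow = σ_y/n = 679/1.9 = 357.4 MPa.
For a solid shaft σ_b = 32M/(πd³) and τ = 16T/(πd³), so the von Mises stress is σ' = (16/πd³)·√(4M²+3T²).
√(4M²+3T²) = √(4×(2.350×10^7)² + 3×(4.960×10^7)²) = 9.793×10^7 N·mm.
d³ = 16×9.793×10^7/(π×357.4) = 1.396×10^6 mm³.
d = 111.8 mm.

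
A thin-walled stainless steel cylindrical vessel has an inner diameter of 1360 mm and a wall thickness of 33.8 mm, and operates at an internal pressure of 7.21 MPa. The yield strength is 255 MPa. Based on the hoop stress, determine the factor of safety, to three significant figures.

σ_h = pD/(2t) = 7.21×1360/(2×33.8) = 145.1 MPa.
n = 255/145.1 = 1.758.

n = 1.76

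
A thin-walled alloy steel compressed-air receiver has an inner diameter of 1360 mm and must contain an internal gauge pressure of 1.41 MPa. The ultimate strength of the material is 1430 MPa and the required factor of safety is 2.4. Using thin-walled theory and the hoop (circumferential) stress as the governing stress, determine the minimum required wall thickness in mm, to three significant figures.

σ_allow = 1430/2.4 = 595.8 MPa.
Hoop stress σ_h = pD/(2t), so t = pD/(2σ_allow) = 1.41×1360/(2×595.8) = 1.609 mm.

t = 1.61 mm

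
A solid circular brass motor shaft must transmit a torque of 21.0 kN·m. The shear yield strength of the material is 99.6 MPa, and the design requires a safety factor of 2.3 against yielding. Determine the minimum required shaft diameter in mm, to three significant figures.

d = 135 mm

Allowable shear stress τ_allow = 99.6/2.3 = 43.30 MPa.
For a solid shaft τ = 16T/(πd³), so d³ = 16T/(π τ_allow) = 16×2.1000×10^7/(π×43.30) = 2.470×10^6 mm³.
d = (2.470×10^6)^(1/3) = 135.2 mm.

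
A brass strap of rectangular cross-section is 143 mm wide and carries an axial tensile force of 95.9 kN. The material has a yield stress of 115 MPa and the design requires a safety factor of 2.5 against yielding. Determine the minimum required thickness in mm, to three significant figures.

σ_allow = 115/2.5 = 46.00 MPa.
Required area A = F/σ_allow = 95900/46.00 = 2085 mm².
t = A/w = 2085/143 = 14.58 mm.

t = 14.6 mm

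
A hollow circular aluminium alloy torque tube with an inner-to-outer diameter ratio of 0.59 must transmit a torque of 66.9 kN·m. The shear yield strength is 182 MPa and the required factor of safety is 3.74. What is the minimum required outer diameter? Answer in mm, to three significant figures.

τ_allow = 182/3.74 = 48.66 MPa.
For a hollow shaft τ = 16T/[πd_o³(1−k⁴)] with k = 0.59, so 1−k⁴ = 0.8788.
d_o³ = 16T/[π τ_allow (1−k⁴)] = 16×6.6900×10^7/(π×48.66×0.8788) = 7.967×10^6 mm³.
d_o = 199.7 mm.

d_o = 200 mm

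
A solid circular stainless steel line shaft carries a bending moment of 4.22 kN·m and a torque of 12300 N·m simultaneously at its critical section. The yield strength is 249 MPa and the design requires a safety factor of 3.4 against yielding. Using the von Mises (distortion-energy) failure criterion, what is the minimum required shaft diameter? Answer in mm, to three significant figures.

d = 117 mm

σ_allow = σ_y/n = 249/3.4 = 73.24 MPa.
For a solid shaft σ_b = 32M/(πd³) and τ = 16T/(πd³), so the von Mises stress is σ' = (16/πd³)·√(4M²+3T²).
√(4M²+3T²) = √(4×(4.220×10^6)² + 3×(1.230×10^7)²) = 2.292×10^7 N·mm.
d³ = 16×2.292×10^7/(π×73.24) = 1.594×10^6 mm³.
d = 116.8 mm.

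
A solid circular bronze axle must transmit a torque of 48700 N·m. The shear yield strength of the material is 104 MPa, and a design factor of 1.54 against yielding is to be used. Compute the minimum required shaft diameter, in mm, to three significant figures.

Allowable shear stress τ_allow = 104/1.54 = 67.53 MPa.
For a solid shaft τ = 16T/(πd³), so d³ = 16T/(π τ_allow) = 16×4.8700×10^7/(π×67.53) = 3.673×10^6 mm³.
d = (3.673×10^6)^(1/3) = 154.3 mm.

d = 154 mm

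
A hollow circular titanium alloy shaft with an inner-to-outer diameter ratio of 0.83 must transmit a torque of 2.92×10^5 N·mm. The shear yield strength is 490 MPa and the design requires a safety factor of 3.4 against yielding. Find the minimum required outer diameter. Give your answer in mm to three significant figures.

d_o = 27.0 mm

τ_allow = 490/3.4 = 144.1 MPa.
For a hollow shaft τ = 16T/[πd_o³(1−k⁴)] with k = 0.83, so 1−k⁴ = 0.5254.
d_o³ = 16T/[π τ_allow (1−k⁴)] = 16×292000/(π×144.1×0.5254) = 19640 mm³.
d_o = 26.98 mm.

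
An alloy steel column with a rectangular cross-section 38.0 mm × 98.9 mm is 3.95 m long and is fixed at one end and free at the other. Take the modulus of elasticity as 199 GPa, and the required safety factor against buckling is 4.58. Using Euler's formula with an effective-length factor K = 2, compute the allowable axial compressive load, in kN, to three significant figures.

P_allow = 3.11 kN

Buckling occurs about the weak axis: I_min = h·b³/12 = 98.9×38.0³/12 = 452200 mm⁴ (b = 38.0 mm is the smaller dimension).
Effective length L_e = KL = 2×3.95 m = 7900 mm.
Euler critical load P_cr = π²EI/L_e² = π²×199000×452200/7900² = 14230 N.
P_allow = P_cr/n = 14230/4.58 = 3107 N.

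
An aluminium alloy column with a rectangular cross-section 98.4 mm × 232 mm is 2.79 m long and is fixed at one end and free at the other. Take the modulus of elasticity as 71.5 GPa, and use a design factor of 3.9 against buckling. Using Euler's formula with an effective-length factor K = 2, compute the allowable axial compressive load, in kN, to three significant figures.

P_allow = 107 kN

Buckling occurs about the weak axis: I_min = h·b³/12 = 232×98.4³/12 = 1.842×10^7 mm⁴ (b = 98.4 mm is the smaller dimension).
Effective length L_e = KL = 2×2.79 m = 5580 mm.
Euler critical load P_cr = π²EI/L_e² = π²×71500×1.842×10^7/5580² = 417500 N.
P_allow = P_cr/n = 417500/3.9 = 107000 N.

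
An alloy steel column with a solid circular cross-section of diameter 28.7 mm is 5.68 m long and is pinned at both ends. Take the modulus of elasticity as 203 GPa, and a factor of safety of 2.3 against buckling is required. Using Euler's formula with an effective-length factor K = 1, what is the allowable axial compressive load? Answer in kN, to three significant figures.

I = πd⁴/64 = π×28.7⁴/64 = 33300 mm⁴.
Effective length L_e = KL = 1×5.68 m = 5680 mm.
Euler critical load P_cr = π²EI/L_e² = π²×203000×33300/5680² = 2068 N.
P_allow = P_cr/n = 2068/2.3 = 899.2 N.

P_allow = 0.899 kN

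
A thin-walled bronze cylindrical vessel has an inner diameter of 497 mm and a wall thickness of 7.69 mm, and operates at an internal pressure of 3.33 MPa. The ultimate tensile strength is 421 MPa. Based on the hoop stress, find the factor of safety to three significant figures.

n = 3.91

σ_h = pD/(2t) = 3.33×497/(2×7.69) = 107.6 MPa.
n = 421/107.6 = 3.912.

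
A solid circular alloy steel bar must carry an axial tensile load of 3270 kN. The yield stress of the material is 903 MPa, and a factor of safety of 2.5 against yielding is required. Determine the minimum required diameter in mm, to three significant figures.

Allowable stress σ_allow = 903/2.5 = 361.2 MPa.
Required area A = F/σ_allow = 3270000/361.2 = 9053 mm².
A = πd²/4 → d = √(4A/π) = 107.4 mm.

d = 107 mm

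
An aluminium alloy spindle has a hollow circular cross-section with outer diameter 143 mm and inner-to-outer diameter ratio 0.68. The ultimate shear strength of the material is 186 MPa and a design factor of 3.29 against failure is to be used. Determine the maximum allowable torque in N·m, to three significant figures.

τ_allow = 186/3.29 = 56.53 MPa.
For a hollow shaft T_allow = τ_allow·πd_o³(1−k⁴)/16 with 1−k⁴ = 0.7862, so πd_o³(1−k⁴)/16 = 451400 mm³.
T_allow = 56.53×451400 = 2.552×10^7 N·mm = 25520 N·m.

T_allow = 25500 N·m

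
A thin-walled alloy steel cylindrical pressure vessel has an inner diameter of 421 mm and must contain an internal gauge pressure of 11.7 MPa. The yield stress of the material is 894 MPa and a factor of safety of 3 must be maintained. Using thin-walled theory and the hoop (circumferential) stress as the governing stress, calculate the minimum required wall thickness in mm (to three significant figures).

σ_allow = 894/3 = 298.0 MPa.
Hoop stress σ_h = pD/(2t), so t = pD/(2σ_allow) = 11.7×421/(2×298.0) = 8.265 mm.

t = 8.26 mm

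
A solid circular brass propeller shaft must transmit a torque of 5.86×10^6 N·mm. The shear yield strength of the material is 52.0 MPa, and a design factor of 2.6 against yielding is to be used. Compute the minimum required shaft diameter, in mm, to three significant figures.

Allowable shear stress τ_allow = 52.0/2.6 = 20.00 MPa.
For a solid shaft τ = 16T/(πd³), so d³ = 16T/(π τ_allow) = 16×5860000/(π×20.00) = 1.492×10^6 mm³.
d = (1.492×10^6)^(1/3) = 114.3 mm.

d = 114 mm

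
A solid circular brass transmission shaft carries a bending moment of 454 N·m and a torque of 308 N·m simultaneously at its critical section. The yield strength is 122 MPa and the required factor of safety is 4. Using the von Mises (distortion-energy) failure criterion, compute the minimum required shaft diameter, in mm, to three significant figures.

d = 56.0 mm

σ_allow = σ_y/n = 122/4 = 30.50 MPa.
For a solid shaft σ_b = 32M/(πd³) and τ = 16T/(πd³), so the von Mises stress is σ' = (16/πd³)·√(4M²+3T²).
√(4M²+3T²) = √(4×(454000)² + 3×(308000)²) = 1.053×10^6 N·mm.
d³ = 16×1.053×10^6/(π×30.50) = 175900 mm³.
d = 56.03 mm.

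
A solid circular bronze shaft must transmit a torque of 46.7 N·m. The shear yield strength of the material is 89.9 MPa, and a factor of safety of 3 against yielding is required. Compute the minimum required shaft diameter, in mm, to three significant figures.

d = 19.9 mm

Allowable shear stress τ_allow = 89.9/3 = 29.97 MPa.
For a solid shaft τ = 16T/(πd³), so d³ = 16T/(π τ_allow) = 16×46700/(π×29.97) = 7937 mm³.
d = (7937)^(1/3) = 19.95 mm.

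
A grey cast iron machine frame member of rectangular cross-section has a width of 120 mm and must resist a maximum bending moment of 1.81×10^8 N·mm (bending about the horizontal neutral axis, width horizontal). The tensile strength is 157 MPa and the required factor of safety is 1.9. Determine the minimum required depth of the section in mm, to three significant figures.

h = 331 mm

σ_allow = 157/1.9 = 82.63 MPa.
For a rectangular section σ = 6M/(bh²), so h² = 6M/(b σ_allow) = 6×1.8100×10^8/(120×82.63) = 109500 mm².
h = 330.9 mm.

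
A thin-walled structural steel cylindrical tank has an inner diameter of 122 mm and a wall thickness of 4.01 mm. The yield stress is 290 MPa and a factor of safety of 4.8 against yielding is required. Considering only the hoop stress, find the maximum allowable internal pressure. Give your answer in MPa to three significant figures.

p_allow = 3.97 MPa

σ_allow = 290/4.8 = 60.42 MPa.
σ_h = pD/(2t) → p_allow = 2σ_allow t/D = 2×60.42×4.01/122 = 3.972 MPa.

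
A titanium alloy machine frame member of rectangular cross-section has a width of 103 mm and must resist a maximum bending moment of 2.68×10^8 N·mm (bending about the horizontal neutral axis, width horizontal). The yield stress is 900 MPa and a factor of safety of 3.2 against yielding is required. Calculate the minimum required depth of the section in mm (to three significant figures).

σ_allow = 900/3.2 = 281.2 MPa.
For a rectangular section σ = 6M/(bh²), so h² = 6M/(b σ_allow) = 6×2.6800×10^8/(103×281.2) = 55510 mm².
h = 235.6 mm.

h = 236 mm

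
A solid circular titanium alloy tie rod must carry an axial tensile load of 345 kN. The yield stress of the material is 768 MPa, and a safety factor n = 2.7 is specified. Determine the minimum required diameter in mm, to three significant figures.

d = 39.3 mm

Allowable stress σ_allow = 768/2.7 = 284.4 MPa.
Required area A = F/σ_allow = 345000/284.4 = 1213 mm².
A = πd²/4 → d = √(4A/π) = 39.30 mm.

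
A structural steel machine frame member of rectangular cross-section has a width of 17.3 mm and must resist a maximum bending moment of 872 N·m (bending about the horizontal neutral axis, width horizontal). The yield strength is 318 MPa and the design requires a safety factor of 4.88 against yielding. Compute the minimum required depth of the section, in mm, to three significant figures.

h = 68.1 mm

σ_allow = 318/4.88 = 65.16 MPa.
For a rectangular section σ = 6M/(bh²), so h² = 6M/(b σ_allow) = 6×872000/(17.3×65.16) = 4641 mm².
h = 68.13 mm.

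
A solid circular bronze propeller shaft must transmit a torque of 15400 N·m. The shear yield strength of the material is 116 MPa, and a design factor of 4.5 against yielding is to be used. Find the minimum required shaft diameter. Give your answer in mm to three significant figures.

d = 145 mm

Allowable shear stress τ_allow = 116/4.5 = 25.78 MPa.
For a solid shaft τ = 16T/(πd³), so d³ = 16T/(π τ_allow) = 16×1.5400×10^7/(π×25.78) = 3.043×10^6 mm³.
d = (3.043×10^6)^(1/3) = 144.9 mm.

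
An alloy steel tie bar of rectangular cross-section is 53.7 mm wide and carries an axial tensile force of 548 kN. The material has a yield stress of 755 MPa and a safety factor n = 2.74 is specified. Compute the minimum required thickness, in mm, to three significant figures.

t = 37.0 mm

σ_allow = 755/2.74 = 275.5 MPa.
Required area A = F/σ_allow = 548000/275.5 = 1989 mm².
t = A/w = 1989/53.7 = 37.03 mm.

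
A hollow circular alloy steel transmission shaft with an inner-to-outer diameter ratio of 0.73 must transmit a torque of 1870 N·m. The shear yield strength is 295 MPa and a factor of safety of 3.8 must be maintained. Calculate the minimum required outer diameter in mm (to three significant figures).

τ_allow = 295/3.8 = 77.63 MPa.
For a hollow shaft τ = 16T/[πd_o³(1−k⁴)] with k = 0.73, so 1−k⁴ = 0.7160.
d_o³ = 16T/[π τ_allow (1−k⁴)] = 16×1870000/(π×77.63×0.7160) = 171300 mm³.
d_o = 55.54 mm.

d_o = 55.5 mm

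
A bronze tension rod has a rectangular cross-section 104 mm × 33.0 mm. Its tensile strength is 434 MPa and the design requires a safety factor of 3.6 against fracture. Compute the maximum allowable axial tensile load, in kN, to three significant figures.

σ_allow = 434/3.6 = 120.6 MPa.
A = 104×33.0 = 3432 mm².
F_allow = σ_allow × A = 120.6×3432 = 413700 N.

F_allow = 414 kN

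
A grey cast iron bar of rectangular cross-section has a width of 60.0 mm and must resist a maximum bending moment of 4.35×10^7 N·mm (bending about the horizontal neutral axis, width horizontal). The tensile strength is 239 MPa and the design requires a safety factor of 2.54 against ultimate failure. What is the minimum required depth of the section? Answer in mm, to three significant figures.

σ_allow = 239/2.54 = 94.09 MPa.
For a rectangular section σ = 6M/(bh²), so h² = 6M/(b σ_allow) = 6×4.3500×10^7/(60.0×94.09) = 46230 mm².
h = 215.0 mm.

h = 215 mm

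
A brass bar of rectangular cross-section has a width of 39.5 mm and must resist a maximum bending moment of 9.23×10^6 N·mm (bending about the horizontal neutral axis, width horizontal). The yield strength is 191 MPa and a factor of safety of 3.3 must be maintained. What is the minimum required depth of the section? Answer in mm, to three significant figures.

σ_allow = 191/3.3 = 57.88 MPa.
For a rectangular section σ = 6M/(bh²), so h² = 6M/(b σ_allow) = 6×9230000/(39.5×57.88) = 24220 mm².
h = 155.6 mm.

h = 156 mm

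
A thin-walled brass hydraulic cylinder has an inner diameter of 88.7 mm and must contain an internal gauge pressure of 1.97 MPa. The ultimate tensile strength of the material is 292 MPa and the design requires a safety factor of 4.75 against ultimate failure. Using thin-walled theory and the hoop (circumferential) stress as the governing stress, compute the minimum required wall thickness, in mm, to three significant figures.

t = 1.42 mm

σ_allow = 292/4.75 = 61.47 MPa.
Hoop stress σ_h = pD/(2t), so t = pD/(2σ_allow) = 1.97×88.7/(2×61.47) = 1.421 mm.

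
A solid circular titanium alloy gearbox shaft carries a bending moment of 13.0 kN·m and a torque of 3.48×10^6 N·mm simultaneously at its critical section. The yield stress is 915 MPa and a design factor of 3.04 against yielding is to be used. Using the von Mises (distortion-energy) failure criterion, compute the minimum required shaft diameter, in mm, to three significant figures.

d = 76.7 mm

σ_allow = σ_y/n = 915/3.04 = 301.0 MPa.
For a solid shaft σ_b = 32M/(πd³) and τ = 16T/(πd³), so the von Mises stress is σ' = (16/πd³)·√(4M²+3T²).
√(4M²+3T²) = √(4×(1.300×10^7)² + 3×(3.480×10^6)²) = 2.669×10^7 N·mm.
d³ = 16×2.669×10^7/(π×301.0) = 451600 mm³.
d = 76.72 mm.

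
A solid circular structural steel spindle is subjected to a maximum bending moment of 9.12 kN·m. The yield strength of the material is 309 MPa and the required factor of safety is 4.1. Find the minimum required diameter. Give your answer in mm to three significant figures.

d = 107 mm

σ_allow = 309/4.1 = 75.37 MPa.
For a solid circular section σ = 32M/(πd³), so d³ = 32M/(π σ_allow) = 32×9120000/(π×75.37) = 1.233×10^6 mm³.
d = 107.2 mm.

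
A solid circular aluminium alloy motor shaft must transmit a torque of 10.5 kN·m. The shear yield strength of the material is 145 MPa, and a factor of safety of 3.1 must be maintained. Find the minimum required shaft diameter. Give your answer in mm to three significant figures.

d = 105 mm

Allowable shear stress τ_allow = 145/3.1 = 46.77 MPa.
For a solid shaft τ = 16T/(πd³), so d³ = 16T/(π τ_allow) = 16×1.0500×10^7/(π×46.77) = 1.143×10^6 mm³.
d = (1.143×10^6)^(1/3) = 104.6 mm.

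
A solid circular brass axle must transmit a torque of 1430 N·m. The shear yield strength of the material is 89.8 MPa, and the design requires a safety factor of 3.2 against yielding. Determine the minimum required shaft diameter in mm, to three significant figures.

Allowable shear stress τ_allow = 89.8/3.2 = 28.06 MPa.
For a solid shaft τ = 16T/(πd³), so d³ = 16T/(π τ_allow) = 16×1430000/(π×28.06) = 259500 mm³.
d = (259500)^(1/3) = 63.79 mm.

d = 63.8 mm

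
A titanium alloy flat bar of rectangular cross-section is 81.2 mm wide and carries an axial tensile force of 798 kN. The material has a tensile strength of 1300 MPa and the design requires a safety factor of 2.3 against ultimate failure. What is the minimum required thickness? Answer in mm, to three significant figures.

t = 17.4 mm

σ_allow = 1300/2.3 = 565.2 MPa.
Required area A = F/σ_allow = 798000/565.2 = 1412 mm².
t = A/w = 1412/81.2 = 17.39 mm.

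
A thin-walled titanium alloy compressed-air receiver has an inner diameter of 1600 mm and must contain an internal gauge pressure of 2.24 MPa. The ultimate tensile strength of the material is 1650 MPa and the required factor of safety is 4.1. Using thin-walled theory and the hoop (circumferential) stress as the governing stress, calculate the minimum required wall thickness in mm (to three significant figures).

t = 4.45 mm

σ_allow = 1650/4.1 = 402.4 MPa.
Hoop stress σ_h = pD/(2t), so t = pD/(2σ_allow) = 2.24×1600/(2×402.4) = 4.453 mm.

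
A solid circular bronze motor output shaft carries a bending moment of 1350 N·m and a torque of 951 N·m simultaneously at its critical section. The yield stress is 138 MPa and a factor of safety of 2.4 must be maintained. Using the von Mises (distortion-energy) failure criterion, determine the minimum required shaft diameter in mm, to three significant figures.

d = 65.4 mm

σ_allow = σ_y/n = 138/2.4 = 57.50 MPa.
For a solid shaft σ_b = 32M/(πd³) and τ = 16T/(πd³), so the von Mises stress is σ' = (16/πd³)·√(4M²+3T²).
√(4M²+3T²) = √(4×(1.350×10^6)² + 3×(951000)²) = 3.163×10^6 N·mm.
d³ = 16×3.163×10^6/(π×57.50) = 280100 mm³.
d = 65.43 mm.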